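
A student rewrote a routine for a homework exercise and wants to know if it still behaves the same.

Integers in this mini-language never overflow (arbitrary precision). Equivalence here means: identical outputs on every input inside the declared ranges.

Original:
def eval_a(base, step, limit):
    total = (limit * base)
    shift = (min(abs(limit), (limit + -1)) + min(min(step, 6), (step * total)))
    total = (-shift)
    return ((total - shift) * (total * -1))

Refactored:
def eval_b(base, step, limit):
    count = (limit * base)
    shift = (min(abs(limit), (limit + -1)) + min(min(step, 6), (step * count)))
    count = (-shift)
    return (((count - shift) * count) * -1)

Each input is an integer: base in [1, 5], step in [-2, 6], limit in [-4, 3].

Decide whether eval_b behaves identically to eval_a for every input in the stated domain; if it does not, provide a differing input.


Differences: local variable names differ — yet all 360 inputs agree.
verdict: equivalent


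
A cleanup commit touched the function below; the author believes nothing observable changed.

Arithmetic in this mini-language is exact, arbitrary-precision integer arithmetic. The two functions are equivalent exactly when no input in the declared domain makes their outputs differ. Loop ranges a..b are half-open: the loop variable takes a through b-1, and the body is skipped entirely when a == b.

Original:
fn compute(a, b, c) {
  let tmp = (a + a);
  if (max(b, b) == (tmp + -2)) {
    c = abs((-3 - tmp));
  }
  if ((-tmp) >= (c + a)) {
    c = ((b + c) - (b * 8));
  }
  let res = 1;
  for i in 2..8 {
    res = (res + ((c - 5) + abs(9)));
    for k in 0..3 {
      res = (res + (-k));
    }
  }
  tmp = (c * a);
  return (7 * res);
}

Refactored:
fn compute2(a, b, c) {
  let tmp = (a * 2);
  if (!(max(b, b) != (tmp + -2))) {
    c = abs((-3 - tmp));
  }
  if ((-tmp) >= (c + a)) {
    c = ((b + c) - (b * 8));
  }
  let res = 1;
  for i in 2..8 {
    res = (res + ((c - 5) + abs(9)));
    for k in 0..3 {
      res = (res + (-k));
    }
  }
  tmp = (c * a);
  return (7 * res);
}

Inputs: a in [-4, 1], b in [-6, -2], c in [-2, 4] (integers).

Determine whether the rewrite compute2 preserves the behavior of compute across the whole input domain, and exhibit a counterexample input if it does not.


Reading the diff, among the changes: constant usage differs, plus arithmetic usage differs, plus comparison usage differs, plus boolean connective usage differs.
As a probe, take a=-4, b=-4, c=4: compute runs tmp becomes -8; next (max(b, b) == (tmp + -2)) evaluates to false; next ((-tmp) >= (c + a)) evaluates to true; next c becomes 32; next res becomes 1; next at i=2:; next res becomes 37; next at k=0:; next res becomes 37; next at k=1:; next res becomes 36; next at k=2:; next res becomes 34; next at i=3:; next res becomes 70; next at k=0:; next res becomes 70; next at k=1:; next res becomes 69; next at k=2:; next res becomes 67; next at i=4:; next res becomes 103; next at k=0:; next res becomes 103; next at k=1:; next res becomes 102; next at k=2:; next res becomes 100; next at i=5:; next res becomes 136; next at k=0:; next res becomes 136; next at k=1:; next res becomes 135; next at k=2:; next res becomes 133; next at i=6:; next res becomes 169; next at k=0:; next res becomes 169; next at k=1:; next res becomes 168; next at k=2:; next res becomes 166; next at i=7:; next res becomes 202; next at k=0:; next res becomes 202; next at k=1:; next res becomes 201; next at k=2:; next res becomes 199; next tmp becomes -128; next final value 1393; compute2 runs tmp becomes -8; next (!(max(b, b) != (tmp + -2))) evaluates to false; next ((-tmp) >= (c + a)) evaluates to true; next c becomes 32; next res becomes 1; next at i=2:; next res becomes 37; next at k=0:; next res becomes 37; next at k=1:; next res becomes 36; next at k=2:; next res becomes 34; next at i=3:; next res becomes 70; next at k=0:; next res becomes 70; next at k=1:; next res becomes 69; next at k=2:; next res becomes 67; next at i=4:; next res becomes 103; next at k=0:; next res becomes 103; next at k=1:; next res becomes 102; next at k=2:; next res becomes 100; next at i=5:; next res becomes 136; next at k=0:; next res becomes 136; next at k=1:; next res becomes 135; next at k=2:; next res becomes 133; next at i=6:; next res becomes 169; next at k=0:; next res becomes 169; next at k=1:; next res becomes 168; next at k=2:; next res becomes 166; next at i=7:; next res becomes 202; next at k=0:; next res becomes 202; next at k=1:; next res becomes 201; next at k=2:; next res becomes 199; next tmp becomes -128; next final value 1393; both end at 1393.
Every one of the 210 inputs gives matching results.
verdict: equivalent


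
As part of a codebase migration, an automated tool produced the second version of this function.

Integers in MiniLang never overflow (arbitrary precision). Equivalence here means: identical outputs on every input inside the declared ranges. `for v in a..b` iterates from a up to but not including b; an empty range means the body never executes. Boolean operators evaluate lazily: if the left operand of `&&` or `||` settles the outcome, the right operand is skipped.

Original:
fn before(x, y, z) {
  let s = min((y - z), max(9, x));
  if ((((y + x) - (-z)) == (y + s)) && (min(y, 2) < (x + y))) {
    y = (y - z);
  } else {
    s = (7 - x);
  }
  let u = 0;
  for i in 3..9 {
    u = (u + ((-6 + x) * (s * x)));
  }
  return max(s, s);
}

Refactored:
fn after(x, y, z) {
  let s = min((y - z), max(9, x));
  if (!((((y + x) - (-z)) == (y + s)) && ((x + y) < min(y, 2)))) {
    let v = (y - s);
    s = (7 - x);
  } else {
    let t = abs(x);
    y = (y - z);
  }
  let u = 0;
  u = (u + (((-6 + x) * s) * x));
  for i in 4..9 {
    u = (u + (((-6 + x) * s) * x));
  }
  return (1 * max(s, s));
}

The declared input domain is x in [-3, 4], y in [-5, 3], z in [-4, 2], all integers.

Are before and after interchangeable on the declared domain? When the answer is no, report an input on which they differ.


Take x=-3, y=-5, z=-1.
before: s = -4; ((((y + x) - (-z)) == (y + s)) && (min(y, 2) < (x + y))) -> false; s = 10; u = 0; [i=3]; u = 270; [i=4]; u = 540; [i=5]; u = 810; [i=6]; u = 1080; [i=7]; u = 1350; [i=8]; u = 1620; return 10
after: s = -4; (!((((y + x) - (-z)) == (y + s)) && ((x + y) < min(y, 2)))) -> false; t = 3; y = -4; u = 0; u = -108; [i=4]; u = -216; [i=5]; u = -324; [i=6]; u = -432; [i=7]; u = -540; [i=8]; u = -648; return -4
10 against -4: the behavior changed.
verdict: not equivalent; witness: x=-3, y=-5, z=-1


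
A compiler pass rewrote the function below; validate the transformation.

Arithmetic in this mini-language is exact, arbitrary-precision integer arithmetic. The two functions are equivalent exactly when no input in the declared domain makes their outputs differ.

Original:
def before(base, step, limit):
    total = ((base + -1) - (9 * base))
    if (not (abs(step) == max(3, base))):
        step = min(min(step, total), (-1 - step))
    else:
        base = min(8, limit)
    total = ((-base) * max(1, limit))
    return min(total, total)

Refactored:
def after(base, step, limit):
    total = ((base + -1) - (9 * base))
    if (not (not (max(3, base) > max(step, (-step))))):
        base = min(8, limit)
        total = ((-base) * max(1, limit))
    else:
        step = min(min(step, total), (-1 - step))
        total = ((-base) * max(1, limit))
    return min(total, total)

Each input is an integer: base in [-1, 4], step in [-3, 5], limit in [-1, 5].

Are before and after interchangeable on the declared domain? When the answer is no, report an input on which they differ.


Evaluate both at base=-1, step=-3, limit=0.
before: total becomes 7; next (not (abs(step) == max(3, base))) evaluates to false; next base becomes 0; next total becomes 0; next final value 0
after: total becomes 7; next (not (not (max(3, base) > max(step, (-step))))) evaluates to false; next step becomes -3; next total becomes 1; next final value 1
0 and 1 differ, so these are not the same function on this domain.
verdict: not equivalent; witness: base=-1, step=-3, limit=0


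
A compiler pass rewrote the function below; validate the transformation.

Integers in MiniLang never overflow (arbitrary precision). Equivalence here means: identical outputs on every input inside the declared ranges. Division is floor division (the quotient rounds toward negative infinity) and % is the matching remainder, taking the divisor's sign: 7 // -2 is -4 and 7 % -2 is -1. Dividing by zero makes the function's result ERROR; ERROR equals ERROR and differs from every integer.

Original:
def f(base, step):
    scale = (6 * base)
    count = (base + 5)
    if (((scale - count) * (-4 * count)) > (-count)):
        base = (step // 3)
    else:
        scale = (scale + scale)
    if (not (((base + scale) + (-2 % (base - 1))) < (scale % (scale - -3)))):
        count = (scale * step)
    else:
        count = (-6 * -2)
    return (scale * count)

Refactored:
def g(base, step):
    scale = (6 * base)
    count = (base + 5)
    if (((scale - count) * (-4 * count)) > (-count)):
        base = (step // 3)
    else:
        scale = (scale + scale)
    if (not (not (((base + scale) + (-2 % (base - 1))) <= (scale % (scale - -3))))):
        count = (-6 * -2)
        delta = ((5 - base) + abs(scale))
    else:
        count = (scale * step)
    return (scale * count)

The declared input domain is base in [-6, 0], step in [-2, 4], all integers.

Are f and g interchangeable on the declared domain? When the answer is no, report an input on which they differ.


The suspicious edit (`(((base + scale) + (-2 % (base - 1))) < (scale % (scale - -3)))` became `(((base + scale) + (-2 % (base - 1))) <= (scale % (scale - -3)))`) never changes the result for any input inside the declared domain.
Spot check at base=-1, step=1 — f: scale=-6, then count=4, then (((scale - count) * (-4 * count)) > (-count)) is true, then base=0, then (not (((base + scale) + (-2 % (base - 1))) < (scale % (scale - -3)))) is false, then count=12, then returns -72. g: scale=-6, then count=4, then (((scale - count) * (-4 * count)) > (-count)) is true, then base=0, then (not (not (((base + scale) + (-2 % (base - 1))) <= (scale % (scale - -3))))) is true, then count=12, then delta=11, then returns -72. Both give -72.
Checked all 49 inputs in the declared domain: the outputs agree on every one.
verdict: equivalent


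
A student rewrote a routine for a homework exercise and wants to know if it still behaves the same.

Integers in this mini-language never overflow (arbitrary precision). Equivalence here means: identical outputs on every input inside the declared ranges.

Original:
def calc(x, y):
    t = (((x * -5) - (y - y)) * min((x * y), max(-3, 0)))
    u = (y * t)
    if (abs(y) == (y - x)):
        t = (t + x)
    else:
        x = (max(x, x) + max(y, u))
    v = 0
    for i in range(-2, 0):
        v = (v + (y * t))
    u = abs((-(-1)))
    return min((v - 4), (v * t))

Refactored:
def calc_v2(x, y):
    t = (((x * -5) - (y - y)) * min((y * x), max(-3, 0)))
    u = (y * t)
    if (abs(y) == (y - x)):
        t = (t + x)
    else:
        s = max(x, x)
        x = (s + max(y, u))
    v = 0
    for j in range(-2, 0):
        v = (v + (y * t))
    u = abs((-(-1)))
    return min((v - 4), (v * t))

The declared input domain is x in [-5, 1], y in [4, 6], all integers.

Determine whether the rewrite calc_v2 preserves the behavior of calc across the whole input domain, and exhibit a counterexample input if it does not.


Reading the diff, among the changes: local variable names differ; and statement counts differ.
Spot check at x=-3, y=4 — calc: t becomes -180; next u becomes -720; next (abs(y) == (y - x)) evaluates to false; next x becomes 1; next v becomes 0; next at i=-2:; next v becomes -720; next at i=-1:; next v becomes -1440; next u becomes 1; next final value -1444. calc_v2: t becomes -180; next u becomes -720; next (abs(y) == (y - x)) evaluates to false; next s becomes -3; next x becomes 1; next v becomes 0; next at j=-2:; next v becomes -720; next at j=-1:; next v becomes -1440; next u becomes 1; next final value -1444. Both give -1444.
An exhaustive pass over the 21 declared inputs shows identical outputs.
verdict: equivalent


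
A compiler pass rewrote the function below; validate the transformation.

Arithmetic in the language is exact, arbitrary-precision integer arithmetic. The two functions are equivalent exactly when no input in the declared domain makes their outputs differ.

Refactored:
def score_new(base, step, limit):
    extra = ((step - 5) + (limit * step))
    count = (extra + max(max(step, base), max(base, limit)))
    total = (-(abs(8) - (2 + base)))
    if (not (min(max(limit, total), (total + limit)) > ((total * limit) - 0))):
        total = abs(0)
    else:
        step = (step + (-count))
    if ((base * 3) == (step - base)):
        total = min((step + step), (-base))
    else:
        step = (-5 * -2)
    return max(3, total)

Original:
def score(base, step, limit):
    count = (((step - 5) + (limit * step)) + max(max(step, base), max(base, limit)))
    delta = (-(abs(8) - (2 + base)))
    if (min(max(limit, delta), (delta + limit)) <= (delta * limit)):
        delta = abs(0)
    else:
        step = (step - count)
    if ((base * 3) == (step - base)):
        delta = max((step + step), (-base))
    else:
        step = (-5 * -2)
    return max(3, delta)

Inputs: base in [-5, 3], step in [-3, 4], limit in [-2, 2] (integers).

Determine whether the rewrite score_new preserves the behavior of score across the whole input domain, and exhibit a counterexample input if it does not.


Run the pair on base=1, step=0, limit=1.
score: count := -4 | delta := -5 | (min(max(limit, delta), (delta + limit)) <= (delta * limit)): false | step := 4 | ((base * 3) == (step - base)): true | delta := 8 | result 8
score_new: extra := -5 | count := -4 | total := -5 | (not (min(max(limit, total), (total + limit)) > ((total * limit) - 0))): false | step := 4 | ((base * 3) == (step - base)): true | total := -1 | result 3
8 vs 3 — the two versions disagree here.
verdict: not equivalent; witness: base=1, step=0, limit=1


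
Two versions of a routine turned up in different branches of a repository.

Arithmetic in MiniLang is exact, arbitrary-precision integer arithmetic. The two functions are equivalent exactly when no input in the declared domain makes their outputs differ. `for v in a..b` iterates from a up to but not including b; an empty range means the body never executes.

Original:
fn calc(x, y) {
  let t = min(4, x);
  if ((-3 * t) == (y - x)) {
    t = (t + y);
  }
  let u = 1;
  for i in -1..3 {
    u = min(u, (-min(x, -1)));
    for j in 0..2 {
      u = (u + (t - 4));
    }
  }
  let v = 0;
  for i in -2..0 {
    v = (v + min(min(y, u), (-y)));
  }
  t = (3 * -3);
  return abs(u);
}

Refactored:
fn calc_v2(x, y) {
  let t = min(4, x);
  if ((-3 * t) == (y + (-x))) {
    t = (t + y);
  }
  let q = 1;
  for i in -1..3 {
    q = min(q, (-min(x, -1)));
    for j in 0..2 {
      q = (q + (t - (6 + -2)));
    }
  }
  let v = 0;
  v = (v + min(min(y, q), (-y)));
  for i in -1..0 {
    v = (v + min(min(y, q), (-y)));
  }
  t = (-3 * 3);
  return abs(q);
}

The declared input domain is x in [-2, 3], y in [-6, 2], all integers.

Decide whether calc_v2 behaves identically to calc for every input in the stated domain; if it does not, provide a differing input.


The two are interchangeable: constant usage differs, plus min/max/abs usage differs, plus arithmetic usage differs, plus statement counts differ, plus loop structure differs, plus local variable names differ, and every declared input agrees.
One worked example (x=0, y=-4) — calc: t = 0; ((-3 * t) == (y - x)) -> false; u = 1; [i=-1]; u = 1; [j=0]; u = -3; [j=1]; u = -7; [i=0]; u = -7; [j=0]; u = -11; [j=1]; u = -15; [i=1]; u = -15; [j=0]; u = -19; [j=1]; u = -23; [i=2]; u = -23; [j=0]; u = -27; [j=1]; u = -31; v = 0; [i=-2]; v = -31; [i=-1]; v = -62; t = -9; return 31; calc_v2: t = 0; ((-3 * t) == (y + (-x))) -> false; q = 1; [i=-1]; q = 1; [j=0]; q = -3; [j=1]; q = -7; [i=0]; q = -7; [j=0]; q = -11; [j=1]; q = -15; [i=1]; q = -15; [j=0]; q = -19; [j=1]; q = -23; [i=2]; q = -23; [j=0]; q = -27; [j=1]; q = -31; v = 0; v = -31; [i=-1]; v = -62; t = -9; return 31; agreement on 31.
Every one of the 54 inputs gives matching results.
verdict: equivalent


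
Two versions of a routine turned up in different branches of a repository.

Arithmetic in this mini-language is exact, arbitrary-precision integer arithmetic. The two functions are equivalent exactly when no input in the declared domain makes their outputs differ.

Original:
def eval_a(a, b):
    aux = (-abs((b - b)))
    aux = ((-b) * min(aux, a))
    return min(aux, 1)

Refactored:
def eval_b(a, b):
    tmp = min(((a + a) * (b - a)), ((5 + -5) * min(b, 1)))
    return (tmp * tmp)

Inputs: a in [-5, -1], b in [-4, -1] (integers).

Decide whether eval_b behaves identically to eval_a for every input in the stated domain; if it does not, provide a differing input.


At a=-5, b=-4: eval_a gives -20, eval_b gives 100.
verdict: not equivalent; witness: a=-5, b=-4


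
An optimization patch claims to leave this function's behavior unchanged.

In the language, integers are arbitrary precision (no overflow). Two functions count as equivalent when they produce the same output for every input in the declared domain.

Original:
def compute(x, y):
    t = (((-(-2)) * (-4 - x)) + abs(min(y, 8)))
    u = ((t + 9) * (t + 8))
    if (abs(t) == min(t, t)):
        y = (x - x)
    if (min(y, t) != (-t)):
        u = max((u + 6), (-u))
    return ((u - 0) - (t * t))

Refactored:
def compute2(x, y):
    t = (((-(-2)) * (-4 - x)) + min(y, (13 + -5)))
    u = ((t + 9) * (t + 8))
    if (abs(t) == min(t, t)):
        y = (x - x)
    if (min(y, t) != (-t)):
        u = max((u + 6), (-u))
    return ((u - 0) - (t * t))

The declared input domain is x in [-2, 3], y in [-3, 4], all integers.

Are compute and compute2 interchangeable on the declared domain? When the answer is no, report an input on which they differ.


Not equivalent: x=-2, y=-3 separates them (61 vs -41).
compute: t := -1 | u := 56 | (abs(t) == min(t, t)): false | (min(y, t) != (-t)): true | u := 62 | result 61
compute2: t := -7 | u := 2 | (abs(t) == min(t, t)): false | (min(y, t) != (-t)): true | u := 8 | result -41
verdict: not equivalent; witness: x=-2, y=-3


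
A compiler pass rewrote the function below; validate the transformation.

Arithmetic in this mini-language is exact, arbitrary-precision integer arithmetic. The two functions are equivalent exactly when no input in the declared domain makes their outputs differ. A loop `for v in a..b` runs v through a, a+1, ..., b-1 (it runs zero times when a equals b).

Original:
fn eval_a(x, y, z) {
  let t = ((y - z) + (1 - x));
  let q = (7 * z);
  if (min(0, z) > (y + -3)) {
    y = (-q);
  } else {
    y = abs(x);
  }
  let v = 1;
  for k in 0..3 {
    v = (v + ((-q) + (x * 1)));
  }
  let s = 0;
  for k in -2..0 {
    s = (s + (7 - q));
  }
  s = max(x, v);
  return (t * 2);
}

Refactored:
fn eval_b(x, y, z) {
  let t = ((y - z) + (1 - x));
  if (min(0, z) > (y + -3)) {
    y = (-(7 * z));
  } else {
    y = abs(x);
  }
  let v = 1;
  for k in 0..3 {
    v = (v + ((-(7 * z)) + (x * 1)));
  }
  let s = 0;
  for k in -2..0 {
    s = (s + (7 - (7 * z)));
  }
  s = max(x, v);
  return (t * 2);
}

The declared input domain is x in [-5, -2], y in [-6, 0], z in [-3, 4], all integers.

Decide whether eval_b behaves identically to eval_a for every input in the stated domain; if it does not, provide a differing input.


Reading the diff, among the changes: constant usage differs, plus statement counts differ, plus local variable names differ, plus arithmetic usage differs.
As a probe, take x=-5, y=-1, z=4: eval_a runs t becomes 1; next q becomes 28; next (min(0, z) > (y + -3)) evaluates to true; next y becomes -28; next v becomes 1; next at k=0:; next v becomes -32; next at k=1:; next v becomes -65; next at k=2:; next v becomes -98; next s becomes 0; next at k=-2:; next s becomes -21; next at k=-1:; next s becomes -42; next s becomes -5; next final value 2; eval_b runs t becomes 1; next (min(0, z) > (y + -3)) evaluates to true; next y becomes -28; next v becomes 1; next at k=0:; next v becomes -32; next at k=1:; next v becomes -65; next at k=2:; next v becomes -98; next s becomes 0; next at k=-2:; next s becomes -21; next at k=-1:; next s becomes -42; next s becomes -5; next final value 2; both end at 2.
An exhaustive pass over the 224 declared inputs shows identical outputs.
verdict: equivalent


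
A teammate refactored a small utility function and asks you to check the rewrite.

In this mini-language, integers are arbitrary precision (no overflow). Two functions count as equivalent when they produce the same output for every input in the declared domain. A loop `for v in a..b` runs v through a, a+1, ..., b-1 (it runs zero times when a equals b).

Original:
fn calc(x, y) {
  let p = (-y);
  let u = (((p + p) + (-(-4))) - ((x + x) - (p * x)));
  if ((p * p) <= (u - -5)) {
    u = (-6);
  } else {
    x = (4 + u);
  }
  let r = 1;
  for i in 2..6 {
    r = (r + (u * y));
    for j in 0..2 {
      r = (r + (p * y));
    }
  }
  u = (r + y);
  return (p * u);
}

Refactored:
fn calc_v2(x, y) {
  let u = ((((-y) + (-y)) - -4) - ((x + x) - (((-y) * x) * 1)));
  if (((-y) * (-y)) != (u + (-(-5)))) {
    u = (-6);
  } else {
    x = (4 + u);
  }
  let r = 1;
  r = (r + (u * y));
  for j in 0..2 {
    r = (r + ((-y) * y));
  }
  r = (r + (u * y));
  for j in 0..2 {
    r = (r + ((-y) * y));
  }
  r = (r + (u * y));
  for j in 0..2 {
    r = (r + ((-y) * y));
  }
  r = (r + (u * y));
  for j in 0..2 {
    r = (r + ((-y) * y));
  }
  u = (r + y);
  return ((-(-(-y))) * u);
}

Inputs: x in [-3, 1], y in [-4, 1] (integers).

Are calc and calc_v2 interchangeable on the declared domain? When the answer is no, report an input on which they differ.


Not equivalent: x=-3, y=-4 separates them (-908 vs -140).
calc: p becomes 4; next u becomes 6; next ((p * p) <= (u - -5)) evaluates to false; next x becomes 10; next r becomes 1; next at i=2:; next r becomes -23; next at j=0:; next r becomes -39; next at j=1:; next r becomes -55; next at i=3:; next r becomes -79; next at j=0:; next r becomes -95; next at j=1:; next r becomes -111; next at i=4:; next r becomes -135; next at j=0:; next r becomes -151; next at j=1:; next r becomes -167; next at i=5:; next r becomes -191; next at j=0:; next r becomes -207; next at j=1:; next r becomes -223; next u becomes -227; next final value -908
calc_v2: u becomes 6; next (((-y) * (-y)) != (u + (-(-5)))) evaluates to true; next u becomes -6; next r becomes 1; next r becomes 25; next at j=0:; next r becomes 9; next at j=1:; next r becomes -7; next r becomes 17; next at j=0:; next r becomes 1; next at j=1:; next r becomes -15; next r becomes 9; next at j=0:; next r becomes -7; next at j=1:; next r becomes -23; next r becomes 1; next at j=0:; next r becomes -15; next at j=1:; next r becomes -31; next u becomes -35; next final value -140
verdict: not equivalent; witness: x=-3, y=-4


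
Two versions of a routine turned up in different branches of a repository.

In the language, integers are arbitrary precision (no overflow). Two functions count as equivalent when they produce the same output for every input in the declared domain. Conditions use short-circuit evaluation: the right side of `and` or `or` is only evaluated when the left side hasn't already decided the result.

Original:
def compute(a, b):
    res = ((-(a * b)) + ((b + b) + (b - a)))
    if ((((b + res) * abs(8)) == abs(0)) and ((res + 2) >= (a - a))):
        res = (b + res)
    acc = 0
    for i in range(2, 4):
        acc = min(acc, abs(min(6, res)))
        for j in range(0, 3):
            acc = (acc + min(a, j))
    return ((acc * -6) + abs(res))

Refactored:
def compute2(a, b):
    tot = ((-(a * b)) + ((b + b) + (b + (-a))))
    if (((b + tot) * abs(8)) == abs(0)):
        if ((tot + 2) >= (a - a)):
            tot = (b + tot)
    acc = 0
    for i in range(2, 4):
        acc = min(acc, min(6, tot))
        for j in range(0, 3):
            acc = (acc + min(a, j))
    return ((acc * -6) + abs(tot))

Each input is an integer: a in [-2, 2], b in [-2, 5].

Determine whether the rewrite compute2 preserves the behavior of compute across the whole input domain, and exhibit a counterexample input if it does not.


The rewrite breaks on a=-2, b=-2, where the results are 80 and 128.
compute: res := -8 | ((((b + res) * abs(8)) == abs(0)) and ((res + 2) >= (a - a))): false | acc := 0 | iter i=2: | acc := 0 | iter j=0: | acc := -2 | iter j=1: | acc := -4 | iter j=2: | acc := -6 | iter i=3: | acc := -6 | iter j=0: | acc := -8 | iter j=1: | acc := -10 | iter j=2: | acc := -12 | result 80
compute2: tot := -8 | (((b + tot) * abs(8)) == abs(0)): false | acc := 0 | iter i=2: | acc := -8 | iter j=0: | acc := -10 | iter j=1: | acc := -12 | iter j=2: | acc := -14 | iter i=3: | acc := -14 | iter j=0: | acc := -16 | iter j=1: | acc := -18 | iter j=2: | acc := -20 | result 128
verdict: not equivalent; witness: a=-2, b=-2


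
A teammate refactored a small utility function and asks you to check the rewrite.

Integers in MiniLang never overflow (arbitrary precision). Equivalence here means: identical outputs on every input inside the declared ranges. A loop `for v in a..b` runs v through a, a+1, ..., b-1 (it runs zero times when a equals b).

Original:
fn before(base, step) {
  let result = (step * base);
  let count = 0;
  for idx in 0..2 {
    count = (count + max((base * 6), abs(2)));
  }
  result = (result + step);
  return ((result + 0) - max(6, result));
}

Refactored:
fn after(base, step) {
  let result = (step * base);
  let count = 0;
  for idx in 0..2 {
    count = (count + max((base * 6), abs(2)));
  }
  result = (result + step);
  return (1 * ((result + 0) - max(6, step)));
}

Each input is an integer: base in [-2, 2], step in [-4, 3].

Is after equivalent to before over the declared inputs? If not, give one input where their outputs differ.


These are not equivalent — on base=2, step=3 the outputs split (0 vs 3).
before: result = 6; count = 0; [idx=0]; count = 12; [idx=1]; count = 24; result = 9; return 0
after: result = 6; count = 0; [idx=0]; count = 12; [idx=1]; count = 24; result = 9; return 3
verdict: not equivalent; witness: base=2, step=3


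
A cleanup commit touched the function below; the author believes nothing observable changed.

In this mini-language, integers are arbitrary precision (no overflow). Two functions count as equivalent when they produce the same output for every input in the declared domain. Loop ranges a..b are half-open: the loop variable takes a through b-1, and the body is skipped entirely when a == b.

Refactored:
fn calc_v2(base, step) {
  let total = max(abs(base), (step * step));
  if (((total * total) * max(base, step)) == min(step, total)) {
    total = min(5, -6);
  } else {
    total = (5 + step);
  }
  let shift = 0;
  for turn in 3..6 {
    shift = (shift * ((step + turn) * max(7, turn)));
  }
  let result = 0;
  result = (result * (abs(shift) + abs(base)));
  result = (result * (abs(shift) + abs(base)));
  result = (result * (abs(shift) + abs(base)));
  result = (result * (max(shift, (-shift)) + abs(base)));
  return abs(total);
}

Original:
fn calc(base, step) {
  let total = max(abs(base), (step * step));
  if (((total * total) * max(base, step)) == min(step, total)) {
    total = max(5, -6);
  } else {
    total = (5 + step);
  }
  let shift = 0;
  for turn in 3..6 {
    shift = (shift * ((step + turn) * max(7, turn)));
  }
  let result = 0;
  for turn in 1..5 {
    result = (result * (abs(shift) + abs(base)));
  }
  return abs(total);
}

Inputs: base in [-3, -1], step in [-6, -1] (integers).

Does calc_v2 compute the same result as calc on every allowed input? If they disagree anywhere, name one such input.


There is a counterexample at base=-1, step=-1: 5 on one side, 6 on the other.
calc: total=1, then (((total * total) * max(base, step)) == min(step, total)) is true, then total=5, then shift=0, then (turn=3), then shift=0, then (turn=4), then shift=0, then (turn=5), then shift=0, then result=0, then (turn=1), then result=0, then (turn=2), then result=0, then (turn=3), then result=0, then (turn=4), then result=0, then returns 5
calc_v2: total=1, then (((total * total) * max(base, step)) == min(step, total)) is true, then total=-6, then shift=0, then (turn=3), then shift=0, then (turn=4), then shift=0, then (turn=5), then shift=0, then result=0, then result=0, then result=0, then result=0, then result=0, then returns 6
verdict: not equivalent; witness: base=-1, step=-1


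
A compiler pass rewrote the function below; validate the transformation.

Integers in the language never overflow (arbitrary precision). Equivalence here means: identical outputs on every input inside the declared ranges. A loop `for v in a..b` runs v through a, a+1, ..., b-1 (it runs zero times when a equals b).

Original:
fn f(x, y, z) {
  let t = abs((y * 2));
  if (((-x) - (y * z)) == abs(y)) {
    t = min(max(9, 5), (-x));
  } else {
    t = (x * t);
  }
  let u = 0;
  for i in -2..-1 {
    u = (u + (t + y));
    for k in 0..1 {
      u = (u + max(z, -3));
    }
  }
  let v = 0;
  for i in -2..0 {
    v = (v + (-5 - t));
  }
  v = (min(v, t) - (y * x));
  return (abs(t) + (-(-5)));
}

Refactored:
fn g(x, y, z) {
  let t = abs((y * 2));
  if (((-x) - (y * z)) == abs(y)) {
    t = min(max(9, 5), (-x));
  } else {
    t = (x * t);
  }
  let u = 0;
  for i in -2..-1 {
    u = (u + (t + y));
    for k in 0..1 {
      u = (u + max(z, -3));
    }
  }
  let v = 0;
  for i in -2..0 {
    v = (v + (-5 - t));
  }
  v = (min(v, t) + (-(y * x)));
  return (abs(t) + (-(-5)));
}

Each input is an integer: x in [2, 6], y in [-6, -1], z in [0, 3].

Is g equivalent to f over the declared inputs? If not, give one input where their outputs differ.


The two versions differ — the changes include arithmetic usage differs.
As a probe, take x=2, y=-2, z=2: f runs t=4, then (((-x) - (y * z)) == abs(y)) is true, then t=-2, then u=0, then (i=-2), then u=-4, then (k=0), then u=-2, then v=0, then (i=-2), then v=-3, then (i=-1), then v=-6, then v=-2, then returns 7; g runs t=4, then (((-x) - (y * z)) == abs(y)) is true, then t=-2, then u=0, then (i=-2), then u=-4, then (k=0), then u=-2, then v=0, then (i=-2), then v=-3, then (i=-1), then v=-6, then v=-2, then returns 7; both end at 7.
An exhaustive pass over the 120 declared inputs shows identical outputs.
verdict: equivalent


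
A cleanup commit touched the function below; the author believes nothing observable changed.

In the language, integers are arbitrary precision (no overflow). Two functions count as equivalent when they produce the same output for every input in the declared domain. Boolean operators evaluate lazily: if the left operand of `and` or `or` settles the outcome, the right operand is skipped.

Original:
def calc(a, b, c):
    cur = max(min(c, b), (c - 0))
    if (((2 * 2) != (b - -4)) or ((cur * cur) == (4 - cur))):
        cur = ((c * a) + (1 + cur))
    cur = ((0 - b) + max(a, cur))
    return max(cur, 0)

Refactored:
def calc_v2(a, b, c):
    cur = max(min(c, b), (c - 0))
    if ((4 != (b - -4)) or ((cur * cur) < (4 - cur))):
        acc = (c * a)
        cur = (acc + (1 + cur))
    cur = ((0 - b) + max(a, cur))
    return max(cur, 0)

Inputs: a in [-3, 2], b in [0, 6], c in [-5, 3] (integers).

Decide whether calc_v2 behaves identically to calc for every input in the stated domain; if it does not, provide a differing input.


Try a=-3, b=0, c=-2.
calc: cur := -2 | (((2 * 2) != (b - -4)) or ((cur * cur) == (4 - cur))): false | cur := -2 | result 0
calc_v2: cur := -2 | ((4 != (b - -4)) or ((cur * cur) < (4 - cur))): true | acc := 6 | cur := 5 | cur := 5 | result 5
0 and 5 differ, so these are not the same function on this domain.
verdict: not equivalent; witness: a=-3, b=0, c=-2


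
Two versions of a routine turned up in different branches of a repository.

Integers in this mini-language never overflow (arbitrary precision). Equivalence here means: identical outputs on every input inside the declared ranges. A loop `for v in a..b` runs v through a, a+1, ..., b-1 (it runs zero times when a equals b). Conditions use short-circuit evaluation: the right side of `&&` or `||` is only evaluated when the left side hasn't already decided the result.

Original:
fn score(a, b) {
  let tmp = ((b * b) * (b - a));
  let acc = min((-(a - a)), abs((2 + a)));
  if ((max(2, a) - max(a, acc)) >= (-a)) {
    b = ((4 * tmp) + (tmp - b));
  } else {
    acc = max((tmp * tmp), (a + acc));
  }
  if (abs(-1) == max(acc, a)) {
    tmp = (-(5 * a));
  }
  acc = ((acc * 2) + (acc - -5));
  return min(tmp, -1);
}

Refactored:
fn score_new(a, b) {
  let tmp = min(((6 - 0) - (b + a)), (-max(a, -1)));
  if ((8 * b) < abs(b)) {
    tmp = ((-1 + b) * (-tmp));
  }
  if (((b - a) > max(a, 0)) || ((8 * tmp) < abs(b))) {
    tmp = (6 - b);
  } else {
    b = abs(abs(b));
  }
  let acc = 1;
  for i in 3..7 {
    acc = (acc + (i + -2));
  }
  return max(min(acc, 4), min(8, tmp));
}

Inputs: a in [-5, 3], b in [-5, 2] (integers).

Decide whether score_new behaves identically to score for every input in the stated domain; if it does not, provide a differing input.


Run the pair on a=-5, b=-5.
score: tmp becomes 0; next acc becomes 0; next ((max(2, a) - max(a, acc)) >= (-a)) evaluates to false; next acc becomes 0; next (abs(-1) == max(acc, a)) evaluates to false; next acc becomes 5; next final value -1
score_new: tmp becomes 1; next ((8 * b) < abs(b)) evaluates to true; next tmp becomes 6; next (((b - a) > max(a, 0)) || ((8 * tmp) < abs(b))) evaluates to false; next b becomes 5; next acc becomes 1; next at i=3:; next acc becomes 2; next at i=4:; next acc becomes 4; next at i=5:; next acc becomes 7; next at i=6:; next acc becomes 11; next final value 6
-1 != 6, so the rewrite changes behavior.
verdict: not equivalent; witness: a=-5, b=-5


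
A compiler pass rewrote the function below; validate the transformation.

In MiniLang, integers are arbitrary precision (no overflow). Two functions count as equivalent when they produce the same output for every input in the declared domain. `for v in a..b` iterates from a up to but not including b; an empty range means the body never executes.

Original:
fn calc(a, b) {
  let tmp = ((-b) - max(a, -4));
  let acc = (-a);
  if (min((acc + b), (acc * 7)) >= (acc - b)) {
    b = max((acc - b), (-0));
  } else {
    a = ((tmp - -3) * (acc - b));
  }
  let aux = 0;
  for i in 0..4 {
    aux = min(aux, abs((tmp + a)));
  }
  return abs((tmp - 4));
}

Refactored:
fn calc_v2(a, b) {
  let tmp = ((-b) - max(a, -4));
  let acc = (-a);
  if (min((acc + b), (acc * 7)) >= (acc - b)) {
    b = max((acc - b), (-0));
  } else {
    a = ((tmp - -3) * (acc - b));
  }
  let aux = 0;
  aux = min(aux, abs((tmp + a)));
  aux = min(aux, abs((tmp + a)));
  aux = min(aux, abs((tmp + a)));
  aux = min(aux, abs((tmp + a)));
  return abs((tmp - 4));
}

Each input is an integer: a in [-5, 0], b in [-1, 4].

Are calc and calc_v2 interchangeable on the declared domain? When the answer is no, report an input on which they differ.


The two versions differ — the changes include loop structure differs, plus min/max/abs usage differs, plus arithmetic usage differs, plus statement counts differ, plus local variable names differ.
Tracing a=-2, b=0: calc: tmp=2, then acc=2, then (min((acc + b), (acc * 7)) >= (acc - b)) is true, then b=2, then aux=0, then (i=0), then aux=0, then (i=1), then aux=0, then (i=2), then aux=0, then (i=3), then aux=0, then returns 2 | calc_v2: tmp=2, then acc=2, then (min((acc + b), (acc * 7)) >= (acc - b)) is true, then b=2, then aux=0, then aux=0, then aux=0, then aux=0, then aux=0, then returns 2 — matching result 2.
Checked all 36 inputs in the declared domain: the outputs agree on every one.
verdict: equivalent


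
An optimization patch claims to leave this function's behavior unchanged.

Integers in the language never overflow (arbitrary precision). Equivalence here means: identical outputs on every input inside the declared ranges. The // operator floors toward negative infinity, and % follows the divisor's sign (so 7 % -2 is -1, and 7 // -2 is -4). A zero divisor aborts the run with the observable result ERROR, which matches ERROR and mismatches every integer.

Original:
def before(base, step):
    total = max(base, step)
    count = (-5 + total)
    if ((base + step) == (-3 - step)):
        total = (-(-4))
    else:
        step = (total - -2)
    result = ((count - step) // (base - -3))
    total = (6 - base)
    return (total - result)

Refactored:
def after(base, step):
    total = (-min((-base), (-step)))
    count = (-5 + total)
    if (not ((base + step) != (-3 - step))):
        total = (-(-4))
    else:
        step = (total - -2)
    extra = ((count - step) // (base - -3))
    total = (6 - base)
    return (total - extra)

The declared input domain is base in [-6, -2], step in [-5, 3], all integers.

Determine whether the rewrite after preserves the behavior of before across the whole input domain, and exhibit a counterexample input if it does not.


Side by side, the visible changes include: min/max/abs usage differs, boolean connective usage differs, comparison usage differs, local variable names differ.
One worked example (base=-6, step=-4) — before: total becomes -4; next count becomes -9; next ((base + step) == (-3 - step)) evaluates to false; next step becomes -2; next result becomes 2; next total becomes 12; next final value 10; after: total becomes -4; next count becomes -9; next (not ((base + step) != (-3 - step))) evaluates to false; next step becomes -2; next extra becomes 2; next total becomes 12; next final value 10; agreement on 10.
An exhaustive pass over the 45 declared inputs shows identical outputs.
verdict: equivalent


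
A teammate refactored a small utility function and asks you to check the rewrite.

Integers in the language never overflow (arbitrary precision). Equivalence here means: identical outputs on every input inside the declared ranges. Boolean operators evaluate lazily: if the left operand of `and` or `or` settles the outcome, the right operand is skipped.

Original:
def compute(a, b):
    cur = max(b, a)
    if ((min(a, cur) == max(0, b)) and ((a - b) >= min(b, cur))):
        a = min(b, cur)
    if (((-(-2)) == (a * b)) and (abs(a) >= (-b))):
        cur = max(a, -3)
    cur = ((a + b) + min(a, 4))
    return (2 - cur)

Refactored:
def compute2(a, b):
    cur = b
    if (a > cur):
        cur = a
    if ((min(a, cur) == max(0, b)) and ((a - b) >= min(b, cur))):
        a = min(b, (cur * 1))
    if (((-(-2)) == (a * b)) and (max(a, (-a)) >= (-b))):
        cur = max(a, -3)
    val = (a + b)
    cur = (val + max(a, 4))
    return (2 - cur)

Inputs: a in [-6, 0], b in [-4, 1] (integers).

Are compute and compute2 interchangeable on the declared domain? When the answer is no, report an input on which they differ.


There is a counterexample at a=-6, b=-4: 18 on one side, 8 on the other.
compute: cur=-4, then ((min(a, cur) == max(0, b)) and ((a - b) >= min(b, cur))) is false, then (((-(-2)) == (a * b)) and (abs(a) >= (-b))) is false, then cur=-16, then returns 18
compute2: cur=-4, then (a > cur) is false, then ((min(a, cur) == max(0, b)) and ((a - b) >= min(b, cur))) is false, then (((-(-2)) == (a * b)) and (max(a, (-a)) >= (-b))) is false, then val=-10, then cur=-6, then returns 8
verdict: not equivalent; witness: a=-6, b=-4


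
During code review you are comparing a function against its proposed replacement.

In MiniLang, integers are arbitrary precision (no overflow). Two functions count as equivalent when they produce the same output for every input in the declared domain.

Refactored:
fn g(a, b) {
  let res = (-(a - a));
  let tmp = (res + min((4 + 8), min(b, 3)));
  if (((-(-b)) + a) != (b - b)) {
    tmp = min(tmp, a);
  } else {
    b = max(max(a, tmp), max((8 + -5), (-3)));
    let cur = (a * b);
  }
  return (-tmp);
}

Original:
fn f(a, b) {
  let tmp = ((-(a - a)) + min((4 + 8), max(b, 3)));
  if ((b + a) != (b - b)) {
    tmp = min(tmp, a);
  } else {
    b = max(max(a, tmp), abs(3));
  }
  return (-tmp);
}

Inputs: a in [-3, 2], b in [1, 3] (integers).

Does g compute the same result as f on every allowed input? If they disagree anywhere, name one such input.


There is a counterexample at a=-2, b=2: -3 on one side, -2 on the other.
f: tmp = 3; ((b + a) != (b - b)) -> false; b = 3; return -3
g: res = 0; tmp = 2; (((-(-b)) + a) != (b - b)) -> false; b = 3; cur = -6; return -2
verdict: not equivalent; witness: a=-2, b=2
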